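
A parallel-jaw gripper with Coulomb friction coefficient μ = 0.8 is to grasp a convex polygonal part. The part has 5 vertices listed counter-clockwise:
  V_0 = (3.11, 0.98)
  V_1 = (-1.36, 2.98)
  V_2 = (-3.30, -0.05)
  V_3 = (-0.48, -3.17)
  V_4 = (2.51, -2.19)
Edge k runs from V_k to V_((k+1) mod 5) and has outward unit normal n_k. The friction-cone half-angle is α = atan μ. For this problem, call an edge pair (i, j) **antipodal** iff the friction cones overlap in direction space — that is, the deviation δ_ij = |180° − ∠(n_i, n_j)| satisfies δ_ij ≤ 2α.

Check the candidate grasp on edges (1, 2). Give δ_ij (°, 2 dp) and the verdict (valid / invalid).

δ = 105.26°, invalid

α = atan 0.8 = 38.66°;  2α = 77.32°
edge 1: e_1 = (-1.94, -3.03);  n_1 = (-0.8422, +0.5392)
edge 2: e_2 = (+2.82, -3.12);  n_2 = (-0.7419, -0.6705)
∠(n_1, n_2) = 74.74°
δ = |180° − 74.74°| = 105.26°
105.26° > 2α = 77.32°  →  invalid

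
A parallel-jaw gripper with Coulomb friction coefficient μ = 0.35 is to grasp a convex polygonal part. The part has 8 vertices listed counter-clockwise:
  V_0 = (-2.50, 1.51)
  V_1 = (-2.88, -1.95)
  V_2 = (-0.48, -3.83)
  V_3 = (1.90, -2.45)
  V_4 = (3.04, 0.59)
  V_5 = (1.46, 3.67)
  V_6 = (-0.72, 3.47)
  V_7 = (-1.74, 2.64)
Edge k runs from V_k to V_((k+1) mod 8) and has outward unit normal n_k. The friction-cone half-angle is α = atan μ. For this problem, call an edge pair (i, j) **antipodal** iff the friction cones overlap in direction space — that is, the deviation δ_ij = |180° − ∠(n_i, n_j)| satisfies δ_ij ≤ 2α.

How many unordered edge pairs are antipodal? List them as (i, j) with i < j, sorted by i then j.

α = atan 0.35 = 19.29°;  2α = 38.58°
n_0 = (-0.9940, +0.1092)
n_1 = (-0.6167, -0.7872)
n_2 = (+0.5016, -0.8651)
n_3 = (+0.9363, -0.3511)
n_4 = (+0.8898, +0.4564)
n_5 = (-0.0914, +0.9958)
n_6 = (-0.6312, +0.7756)
n_7 = (-0.8298, +0.5581)
  (0,1): δ = 121.81°  ·
  (0,2): δ = 53.63°  ·
  (0,3): δ = 14.29°  ✓
  (0,4): δ = 33.42°  ✓
  (0,5): δ = 101.51°  ·
  (0,6): δ = 135.40°  ·
  (0,7): δ = 152.34°  ·
  (1,2): δ = 111.82°  ·
  (1,3): δ = 72.48°  ·
  (1,4): δ = 24.77°  ✓
  (1,5): δ = 43.31°  ·
  (1,6): δ = 77.21°  ·
  (1,7): δ = 94.15°  ·
  (2,3): δ = 140.66°  ·
  (2,4): δ = 92.95°  ·
  (2,5): δ = 24.86°  ✓
  (2,6): δ = 9.03°  ✓
  (2,7): δ = 25.97°  ✓
  (3,4): δ = 132.29°  ·
  (3,5): δ = 64.20°  ·
  (3,6): δ = 30.31°  ✓
  (3,7): δ = 13.37°  ✓
  (4,5): δ = 111.92°  ·
  (4,6): δ = 78.02°  ·
  (4,7): δ = 61.08°  ·
  (5,6): δ = 146.11°  ·
  (5,7): δ = 129.17°  ·
  (6,7): δ = 163.06°  ·
antipodal pairs: 8

count = 8; pairs: (0,3), (0,4), (1,4), (2,5), (2,6), (2,7), (3,6), (3,7)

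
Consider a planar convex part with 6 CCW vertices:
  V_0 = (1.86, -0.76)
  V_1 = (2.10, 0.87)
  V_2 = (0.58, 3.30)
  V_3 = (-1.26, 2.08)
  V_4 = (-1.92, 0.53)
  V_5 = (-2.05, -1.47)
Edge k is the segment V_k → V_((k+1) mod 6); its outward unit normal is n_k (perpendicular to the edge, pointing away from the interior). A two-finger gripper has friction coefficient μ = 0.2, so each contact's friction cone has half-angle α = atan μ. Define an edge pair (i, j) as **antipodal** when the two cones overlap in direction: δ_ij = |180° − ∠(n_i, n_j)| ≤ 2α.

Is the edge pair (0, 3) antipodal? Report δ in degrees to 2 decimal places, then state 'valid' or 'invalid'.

δ = 14.69°, valid

α = atan 0.2 = 11.31°;  2α = 22.62°
edge 0: e_0 = (+0.24, +1.63);  n_0 = (+0.9893, -0.1457)
edge 3: e_3 = (-0.66, -1.55);  n_3 = (-0.9201, +0.3918)
∠(n_0, n_3) = 165.31°
δ = |180° − 165.31°| = 14.69°
14.69° ≤ 2α = 22.62°  →  valid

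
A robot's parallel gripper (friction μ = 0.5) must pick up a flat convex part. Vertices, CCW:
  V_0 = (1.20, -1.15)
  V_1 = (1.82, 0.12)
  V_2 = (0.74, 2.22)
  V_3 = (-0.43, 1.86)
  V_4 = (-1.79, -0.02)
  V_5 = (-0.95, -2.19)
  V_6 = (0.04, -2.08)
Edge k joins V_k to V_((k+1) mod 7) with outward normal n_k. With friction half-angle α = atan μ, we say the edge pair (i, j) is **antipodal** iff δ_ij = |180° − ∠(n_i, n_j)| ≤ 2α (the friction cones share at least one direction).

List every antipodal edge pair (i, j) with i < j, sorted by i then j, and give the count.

count = 8; pairs: (0,2), (0,3), (0,4), (1,4), (2,5), (2,6), (3,5), (3,6)

α = atan 0.5 = 26.57°;  2α = 53.13°
n_0 = (+0.8986, -0.4387)
n_1 = (+0.8893, +0.4573)
n_2 = (-0.2941, +0.9558)
n_3 = (-0.8102, +0.5861)
n_4 = (-0.9326, -0.3610)
n_5 = (+0.1104, -0.9939)
n_6 = (+0.6255, -0.7802)
  (0,1): δ = 126.76°  ·
  (0,2): δ = 46.88°  ✓
  (0,3): δ = 9.86°  ✓
  (0,4): δ = 47.18°  ✓
  (0,5): δ = 122.36°  ·
  (0,6): δ = 154.74°  ·
  (1,2): δ = 100.11°  ·
  (1,3): δ = 63.10°  ·
  (1,4): δ = 6.05°  ✓
  (1,5): δ = 69.12°  ·
  (1,6): δ = 101.50°  ·
  (2,3): δ = 142.98°  ·
  (2,4): δ = 85.94°  ·
  (2,5): δ = 10.76°  ✓
  (2,6): δ = 21.62°  ✓
  (3,4): δ = 122.96°  ·
  (3,5): δ = 47.78°  ✓
  (3,6): δ = 15.40°  ✓
  (4,5): δ = 104.82°  ·
  (4,6): δ = 72.44°  ·
  (5,6): δ = 147.62°  ·
antipodal pairs: 8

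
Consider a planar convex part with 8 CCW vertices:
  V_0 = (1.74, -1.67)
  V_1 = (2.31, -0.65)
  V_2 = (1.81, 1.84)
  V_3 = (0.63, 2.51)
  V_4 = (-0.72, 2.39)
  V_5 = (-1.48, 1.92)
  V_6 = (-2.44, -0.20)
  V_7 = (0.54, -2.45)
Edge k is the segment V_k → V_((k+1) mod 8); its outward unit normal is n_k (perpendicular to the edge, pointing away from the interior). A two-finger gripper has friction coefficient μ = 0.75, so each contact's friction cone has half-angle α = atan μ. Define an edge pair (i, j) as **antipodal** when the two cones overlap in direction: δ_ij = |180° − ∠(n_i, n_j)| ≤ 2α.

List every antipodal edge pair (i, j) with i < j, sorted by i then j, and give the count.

α = atan 0.75 = 36.87°;  2α = 73.74°
n_0 = (+0.8729, -0.4878)
n_1 = (+0.9804, +0.1969)
n_2 = (+0.4938, +0.8696)
n_3 = (-0.0885, +0.9961)
n_4 = (-0.5260, +0.8505)
n_5 = (-0.9110, +0.4125)
n_6 = (-0.6026, -0.7981)
n_7 = (+0.5450, -0.8384)
  (0,1): δ = 139.45°  ·
  (0,2): δ = 90.39°  ·
  (0,3): δ = 55.72°  ✓
  (0,4): δ = 29.07°  ✓
  (0,5): δ = 4.84°  ✓
  (0,6): δ = 82.14°  ·
  (0,7): δ = 152.22°  ·
  (1,2): δ = 130.94°  ·
  (1,3): δ = 96.27°  ·
  (1,4): δ = 69.62°  ✓
  (1,5): δ = 35.72°  ✓
  (1,6): δ = 41.59°  ✓
  (1,7): δ = 111.67°  ·
  (2,3): δ = 145.33°  ·
  (2,4): δ = 118.68°  ·
  (2,5): δ = 84.77°  ·
  (2,6): δ = 7.47°  ✓
  (2,7): δ = 62.61°  ✓
  (3,4): δ = 153.35°  ·
  (3,5): δ = 119.44°  ·
  (3,6): δ = 42.13°  ✓
  (3,7): δ = 27.94°  ✓
  (4,5): δ = 146.10°  ·
  (4,6): δ = 68.79°  ✓
  (4,7): δ = 1.29°  ✓
  (5,6): δ = 102.69°  ·
  (5,7): δ = 32.61°  ✓
  (6,7): δ = 109.92°  ·
antipodal pairs: 13

count = 13; pairs: (0,3), (0,4), (0,5), (1,4), (1,5), (1,6), (2,6), (2,7), (3,6), (3,7), (4,6), (4,7), (5,7)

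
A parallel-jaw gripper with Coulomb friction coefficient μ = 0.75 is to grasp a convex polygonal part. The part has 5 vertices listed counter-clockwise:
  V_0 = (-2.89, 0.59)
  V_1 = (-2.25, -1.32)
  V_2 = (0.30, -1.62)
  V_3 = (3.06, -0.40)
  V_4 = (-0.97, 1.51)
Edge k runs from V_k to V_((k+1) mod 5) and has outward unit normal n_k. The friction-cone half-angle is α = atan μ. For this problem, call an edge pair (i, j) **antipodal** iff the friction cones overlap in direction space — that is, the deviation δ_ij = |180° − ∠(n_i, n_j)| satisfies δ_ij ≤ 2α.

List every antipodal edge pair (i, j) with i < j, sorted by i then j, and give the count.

count = 5; pairs: (0,3), (1,3), (1,4), (2,3), (2,4)

α = atan 0.75 = 36.87°;  2α = 73.74°
n_0 = (-0.9482, -0.3177)
n_1 = (-0.1168, -0.9932)
n_2 = (+0.4043, -0.9146)
n_3 = (+0.4283, +0.9036)
n_4 = (-0.4321, +0.9018)
  (0,1): δ = 115.23°  ·
  (0,2): δ = 84.68°  ·
  (0,3): δ = 46.12°  ✓
  (0,4): δ = 97.08°  ·
  (1,2): δ = 149.44°  ·
  (1,3): δ = 18.65°  ✓
  (1,4): δ = 32.31°  ✓
  (2,3): δ = 49.21°  ✓
  (2,4): δ = 1.76°  ✓
  (3,4): δ = 129.04°  ·
antipodal pairs: 5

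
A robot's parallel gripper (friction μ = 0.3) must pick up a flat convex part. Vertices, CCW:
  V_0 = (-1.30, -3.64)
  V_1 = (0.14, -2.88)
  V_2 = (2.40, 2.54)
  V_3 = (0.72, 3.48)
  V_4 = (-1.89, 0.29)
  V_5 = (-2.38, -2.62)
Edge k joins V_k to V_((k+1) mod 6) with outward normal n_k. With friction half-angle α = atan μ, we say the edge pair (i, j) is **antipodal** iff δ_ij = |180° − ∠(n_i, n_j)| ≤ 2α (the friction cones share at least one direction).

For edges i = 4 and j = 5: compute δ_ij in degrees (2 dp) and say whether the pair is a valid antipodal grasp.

α = atan 0.3 = 16.70°;  2α = 33.40°
edge 4: e_4 = (-0.49, -2.91);  n_4 = (-0.9861, +0.1660)
edge 5: e_5 = (+1.08, -1.02);  n_5 = (-0.6866, -0.7270)
∠(n_4, n_5) = 56.19°
δ = |180° − 56.19°| = 123.81°
123.81° > 2α = 33.40°  →  invalid

δ = 123.81°, invalid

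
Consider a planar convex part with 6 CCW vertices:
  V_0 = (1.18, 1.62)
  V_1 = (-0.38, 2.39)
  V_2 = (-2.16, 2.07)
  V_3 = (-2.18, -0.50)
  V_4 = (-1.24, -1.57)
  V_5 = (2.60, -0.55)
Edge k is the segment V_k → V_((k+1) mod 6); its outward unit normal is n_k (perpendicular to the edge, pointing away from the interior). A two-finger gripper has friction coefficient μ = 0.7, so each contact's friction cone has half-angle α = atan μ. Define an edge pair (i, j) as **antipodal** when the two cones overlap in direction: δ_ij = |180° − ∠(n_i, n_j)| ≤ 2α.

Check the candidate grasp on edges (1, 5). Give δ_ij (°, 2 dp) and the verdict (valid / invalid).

α = atan 0.7 = 34.99°;  2α = 69.98°
edge 1: e_1 = (-1.78, -0.32);  n_1 = (-0.1769, +0.9842)
edge 5: e_5 = (-1.42, +2.17);  n_5 = (+0.8368, +0.5476)
∠(n_1, n_5) = 66.99°
δ = |180° − 66.99°| = 113.01°
113.01° > 2α = 69.98°  →  invalid

δ = 113.01°, invalid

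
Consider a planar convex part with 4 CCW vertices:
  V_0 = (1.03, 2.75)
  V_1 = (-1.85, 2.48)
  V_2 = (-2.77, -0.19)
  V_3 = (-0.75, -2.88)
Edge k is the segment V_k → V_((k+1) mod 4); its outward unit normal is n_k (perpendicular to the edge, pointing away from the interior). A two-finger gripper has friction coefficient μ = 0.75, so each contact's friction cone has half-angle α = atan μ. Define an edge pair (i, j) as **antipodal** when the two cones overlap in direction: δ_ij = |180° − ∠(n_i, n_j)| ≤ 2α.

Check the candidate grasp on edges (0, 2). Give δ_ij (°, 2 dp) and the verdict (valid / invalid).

α = atan 0.75 = 36.87°;  2α = 73.74°
edge 0: e_0 = (-2.88, -0.27);  n_0 = (-0.0933, +0.9956)
edge 2: e_2 = (+2.02, -2.69);  n_2 = (-0.7996, -0.6005)
∠(n_0, n_2) = 121.55°
δ = |180° − 121.55°| = 58.45°
58.45° ≤ 2α = 73.74°  →  valid

δ = 58.45°, valid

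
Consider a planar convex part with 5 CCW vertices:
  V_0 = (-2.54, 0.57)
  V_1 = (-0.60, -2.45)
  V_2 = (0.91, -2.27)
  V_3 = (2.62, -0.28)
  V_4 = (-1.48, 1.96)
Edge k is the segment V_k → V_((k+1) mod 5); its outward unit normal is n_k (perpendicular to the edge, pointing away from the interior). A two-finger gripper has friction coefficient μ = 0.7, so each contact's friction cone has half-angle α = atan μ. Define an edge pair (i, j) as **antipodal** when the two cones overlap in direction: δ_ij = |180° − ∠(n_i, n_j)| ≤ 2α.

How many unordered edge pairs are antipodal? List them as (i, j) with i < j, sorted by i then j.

count = 4; pairs: (0,3), (1,3), (1,4), (2,4)

α = atan 0.7 = 34.99°;  2α = 69.98°
n_0 = (-0.8414, -0.5405)
n_1 = (+0.1184, -0.9930)
n_2 = (+0.7584, -0.6517)
n_3 = (+0.4795, +0.8776)
n_4 = (-0.7952, +0.6064)
  (0,1): δ = 115.92°  ·
  (0,2): δ = 73.39°  ·
  (0,3): δ = 28.63°  ✓
  (0,4): δ = 109.96°  ·
  (1,2): δ = 137.47°  ·
  (1,3): δ = 35.45°  ✓
  (1,4): δ = 45.87°  ✓
  (2,3): δ = 77.98°  ·
  (2,4): δ = 3.34°  ✓
  (3,4): δ = 98.68°  ·
antipodal pairs: 4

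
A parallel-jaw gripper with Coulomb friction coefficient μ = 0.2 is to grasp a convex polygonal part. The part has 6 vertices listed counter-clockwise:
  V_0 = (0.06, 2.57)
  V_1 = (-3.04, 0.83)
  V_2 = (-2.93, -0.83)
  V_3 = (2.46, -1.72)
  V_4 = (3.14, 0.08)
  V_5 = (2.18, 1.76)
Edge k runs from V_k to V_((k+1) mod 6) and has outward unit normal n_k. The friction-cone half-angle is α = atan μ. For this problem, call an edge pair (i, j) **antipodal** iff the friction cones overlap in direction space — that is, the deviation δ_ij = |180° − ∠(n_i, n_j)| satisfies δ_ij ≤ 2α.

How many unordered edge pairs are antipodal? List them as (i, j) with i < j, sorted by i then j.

α = atan 0.2 = 11.31°;  2α = 22.62°
n_0 = (-0.4895, +0.8720)
n_1 = (-0.9978, -0.0661)
n_2 = (-0.1629, -0.9866)
n_3 = (+0.9355, -0.3534)
n_4 = (+0.8682, +0.4961)
n_5 = (+0.3569, +0.9341)
  (0,1): δ = 115.51°  ·
  (0,2): δ = 38.68°  ·
  (0,3): δ = 40.00°  ·
  (0,4): δ = 90.44°  ·
  (0,5): δ = 129.78°  ·
  (1,2): δ = 103.17°  ·
  (1,3): δ = 24.49°  ·
  (1,4): δ = 25.95°  ·
  (1,5): δ = 65.30°  ·
  (2,3): δ = 101.32°  ·
  (2,4): δ = 50.88°  ·
  (2,5): δ = 11.53°  ✓
  (3,4): δ = 129.56°  ·
  (3,5): δ = 90.22°  ·
  (4,5): δ = 140.66°  ·
antipodal pairs: 1

count = 1; pairs: (2,5)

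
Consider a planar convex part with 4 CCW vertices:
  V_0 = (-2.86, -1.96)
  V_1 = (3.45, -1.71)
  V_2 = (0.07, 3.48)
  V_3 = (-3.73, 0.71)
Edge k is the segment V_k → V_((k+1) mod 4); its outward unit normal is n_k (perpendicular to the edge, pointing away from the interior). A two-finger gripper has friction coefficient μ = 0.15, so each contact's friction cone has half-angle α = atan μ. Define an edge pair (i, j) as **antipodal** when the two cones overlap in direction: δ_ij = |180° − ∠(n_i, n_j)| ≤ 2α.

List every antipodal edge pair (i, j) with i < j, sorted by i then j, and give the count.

α = atan 0.15 = 8.53°;  2α = 17.06°
n_0 = (+0.0396, -0.9992)
n_1 = (+0.8380, +0.5457)
n_2 = (-0.5891, +0.8081)
n_3 = (-0.9508, -0.3098)
  (0,1): δ = 59.19°  ·
  (0,2): δ = 33.82°  ·
  (0,3): δ = 105.78°  ·
  (1,2): δ = 86.98°  ·
  (1,3): δ = 15.03°  ✓
  (2,3): δ = 108.04°  ·
antipodal pairs: 1

count = 1; pairs: (1,3)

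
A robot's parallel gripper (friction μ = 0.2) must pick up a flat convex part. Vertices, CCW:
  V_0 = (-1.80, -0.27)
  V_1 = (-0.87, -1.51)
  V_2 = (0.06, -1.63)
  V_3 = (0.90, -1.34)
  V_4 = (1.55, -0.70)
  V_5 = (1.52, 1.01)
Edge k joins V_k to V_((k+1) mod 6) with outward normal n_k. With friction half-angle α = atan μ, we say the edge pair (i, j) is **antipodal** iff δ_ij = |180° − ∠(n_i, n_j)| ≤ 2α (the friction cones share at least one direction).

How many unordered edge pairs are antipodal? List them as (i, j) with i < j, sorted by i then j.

count = 1; pairs: (2,5)

α = atan 0.2 = 11.31°;  2α = 22.62°
n_0 = (-0.8000, -0.6000)
n_1 = (-0.1280, -0.9918)
n_2 = (+0.3263, -0.9453)
n_3 = (+0.7016, -0.7126)
n_4 = (+0.9998, +0.0175)
n_5 = (-0.3597, +0.9331)
  (0,1): δ = 134.22°  ·
  (0,2): δ = 107.82°  ·
  (0,3): δ = 82.31°  ·
  (0,4): δ = 35.86°  ·
  (0,5): δ = 74.21°  ·
  (1,2): δ = 153.60°  ·
  (1,3): δ = 128.09°  ·
  (1,4): δ = 81.64°  ·
  (1,5): δ = 28.44°  ·
  (2,3): δ = 154.49°  ·
  (2,4): δ = 108.04°  ·
  (2,5): δ = 2.04°  ✓
  (3,4): δ = 133.55°  ·
  (3,5): δ = 23.47°  ·
  (4,5): δ = 69.92°  ·
antipodal pairs: 1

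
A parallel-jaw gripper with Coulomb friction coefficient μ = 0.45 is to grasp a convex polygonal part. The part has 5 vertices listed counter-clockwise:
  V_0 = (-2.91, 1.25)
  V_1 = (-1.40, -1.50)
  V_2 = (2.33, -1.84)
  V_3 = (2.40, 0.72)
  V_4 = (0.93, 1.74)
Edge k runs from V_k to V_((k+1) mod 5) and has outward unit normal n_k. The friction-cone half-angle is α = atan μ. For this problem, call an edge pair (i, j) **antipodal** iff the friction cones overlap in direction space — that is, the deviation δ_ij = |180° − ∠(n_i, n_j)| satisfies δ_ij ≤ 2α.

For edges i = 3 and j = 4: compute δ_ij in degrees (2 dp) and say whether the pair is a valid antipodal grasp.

α = atan 0.45 = 24.23°;  2α = 48.46°
edge 3: e_3 = (-1.47, +1.02);  n_3 = (+0.5701, +0.8216)
edge 4: e_4 = (-3.84, -0.49);  n_4 = (-0.1266, +0.9920)
∠(n_3, n_4) = 42.03°
δ = |180° − 42.03°| = 137.97°
137.97° > 2α = 48.46°  →  invalid

δ = 137.97°, invalid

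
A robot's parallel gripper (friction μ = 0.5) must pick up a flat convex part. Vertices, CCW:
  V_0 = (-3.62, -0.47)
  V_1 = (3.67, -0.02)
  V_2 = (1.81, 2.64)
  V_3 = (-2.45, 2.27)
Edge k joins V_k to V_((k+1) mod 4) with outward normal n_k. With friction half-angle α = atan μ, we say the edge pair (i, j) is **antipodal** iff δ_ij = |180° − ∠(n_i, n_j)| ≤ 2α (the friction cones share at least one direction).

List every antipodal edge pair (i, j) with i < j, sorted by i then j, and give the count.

α = atan 0.5 = 26.57°;  2α = 53.13°
n_0 = (+0.0616, -0.9981)
n_1 = (+0.8195, +0.5730)
n_2 = (-0.0865, +0.9962)
n_3 = (-0.9197, +0.3927)
  (0,1): δ = 58.57°  ·
  (0,2): δ = 1.43°  ✓
  (0,3): δ = 63.34°  ·
  (1,2): δ = 120.00°  ·
  (1,3): δ = 58.09°  ·
  (2,3): δ = 118.09°  ·
antipodal pairs: 1

count = 1; pairs: (0,2)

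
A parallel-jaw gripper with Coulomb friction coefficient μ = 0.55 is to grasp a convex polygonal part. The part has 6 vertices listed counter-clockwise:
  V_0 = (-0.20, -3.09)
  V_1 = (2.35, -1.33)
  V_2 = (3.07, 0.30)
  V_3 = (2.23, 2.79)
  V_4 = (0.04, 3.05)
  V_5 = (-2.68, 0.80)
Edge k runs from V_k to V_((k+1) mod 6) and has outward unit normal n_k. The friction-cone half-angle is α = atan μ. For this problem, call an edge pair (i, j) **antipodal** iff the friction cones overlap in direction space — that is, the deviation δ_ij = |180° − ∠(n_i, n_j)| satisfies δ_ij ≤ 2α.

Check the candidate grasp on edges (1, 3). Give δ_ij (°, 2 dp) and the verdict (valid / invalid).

α = atan 0.55 = 28.81°;  2α = 57.62°
edge 1: e_1 = (+0.72, +1.63);  n_1 = (+0.9147, -0.4041)
edge 3: e_3 = (-2.19, +0.26);  n_3 = (+0.1179, +0.9930)
∠(n_1, n_3) = 107.06°
δ = |180° − 107.06°| = 72.94°
72.94° > 2α = 57.62°  →  invalid

δ = 72.94°, invalid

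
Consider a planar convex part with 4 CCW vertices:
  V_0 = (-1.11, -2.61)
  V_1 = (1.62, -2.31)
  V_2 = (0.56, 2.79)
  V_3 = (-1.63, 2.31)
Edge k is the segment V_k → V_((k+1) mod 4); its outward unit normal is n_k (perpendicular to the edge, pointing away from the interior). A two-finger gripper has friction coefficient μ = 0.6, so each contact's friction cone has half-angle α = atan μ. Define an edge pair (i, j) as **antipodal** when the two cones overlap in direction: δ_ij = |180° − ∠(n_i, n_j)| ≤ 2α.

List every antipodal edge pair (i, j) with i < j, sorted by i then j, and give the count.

α = atan 0.6 = 30.96°;  2α = 61.93°
n_0 = (+0.1092, -0.9940)
n_1 = (+0.9791, +0.2035)
n_2 = (-0.2141, +0.9768)
n_3 = (-0.9945, -0.1051)
  (0,1): δ = 84.53°  ·
  (0,2): δ = 6.09°  ✓
  (0,3): δ = 89.76°  ·
  (1,2): δ = 89.38°  ·
  (1,3): δ = 5.71°  ✓
  (2,3): δ = 96.33°  ·
antipodal pairs: 2

count = 2; pairs: (0,2), (1,3)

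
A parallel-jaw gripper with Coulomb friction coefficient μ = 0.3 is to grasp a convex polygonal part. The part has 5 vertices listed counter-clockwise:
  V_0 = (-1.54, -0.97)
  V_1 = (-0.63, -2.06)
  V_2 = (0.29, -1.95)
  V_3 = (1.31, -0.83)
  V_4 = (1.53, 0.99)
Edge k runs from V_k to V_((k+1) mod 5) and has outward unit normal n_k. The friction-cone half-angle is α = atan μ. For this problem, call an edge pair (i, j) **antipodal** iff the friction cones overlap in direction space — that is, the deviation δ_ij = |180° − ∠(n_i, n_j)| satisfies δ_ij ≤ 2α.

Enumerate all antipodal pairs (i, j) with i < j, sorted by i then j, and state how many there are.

α = atan 0.3 = 16.70°;  2α = 33.40°
n_0 = (-0.7676, -0.6409)
n_1 = (+0.1187, -0.9929)
n_2 = (+0.7393, -0.6733)
n_3 = (+0.9928, -0.1200)
n_4 = (-0.5381, +0.8429)
  (0,1): δ = 123.04°  ·
  (0,2): δ = 82.18°  ·
  (0,3): δ = 46.75°  ·
  (0,4): δ = 82.70°  ·
  (1,2): δ = 139.14°  ·
  (1,3): δ = 103.71°  ·
  (1,4): δ = 25.74°  ✓
  (2,3): δ = 144.57°  ·
  (2,4): δ = 15.12°  ✓
  (3,4): δ = 50.55°  ·
antipodal pairs: 2

count = 2; pairs: (1,4), (2,4)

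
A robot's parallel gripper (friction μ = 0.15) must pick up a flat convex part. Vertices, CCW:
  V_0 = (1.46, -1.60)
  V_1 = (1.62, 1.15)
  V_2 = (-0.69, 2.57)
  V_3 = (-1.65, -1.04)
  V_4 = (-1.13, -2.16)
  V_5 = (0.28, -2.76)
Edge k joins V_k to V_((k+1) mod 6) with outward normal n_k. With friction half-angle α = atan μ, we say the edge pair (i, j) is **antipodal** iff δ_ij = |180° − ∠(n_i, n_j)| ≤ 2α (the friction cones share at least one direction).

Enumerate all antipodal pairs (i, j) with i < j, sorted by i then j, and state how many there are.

count = 2; pairs: (0,2), (1,4)

α = atan 0.15 = 8.53°;  2α = 17.06°
n_0 = (+0.9983, -0.0581)
n_1 = (+0.5237, +0.8519)
n_2 = (-0.9664, +0.2570)
n_3 = (-0.9070, -0.4211)
n_4 = (-0.3916, -0.9202)
n_5 = (+0.7010, -0.7131)
  (0,1): δ = 118.25°  ·
  (0,2): δ = 11.56°  ✓
  (0,3): δ = 28.23°  ·
  (0,4): δ = 70.28°  ·
  (0,5): δ = 137.84°  ·
  (1,2): δ = 73.31°  ·
  (1,3): δ = 33.52°  ·
  (1,4): δ = 8.53°  ✓
  (1,5): δ = 76.09°  ·
  (2,3): δ = 140.20°  ·
  (2,4): δ = 98.16°  ·
  (2,5): δ = 30.60°  ·
  (3,4): δ = 137.96°  ·
  (3,5): δ = 70.39°  ·
  (4,5): δ = 112.44°  ·
antipodal pairs: 2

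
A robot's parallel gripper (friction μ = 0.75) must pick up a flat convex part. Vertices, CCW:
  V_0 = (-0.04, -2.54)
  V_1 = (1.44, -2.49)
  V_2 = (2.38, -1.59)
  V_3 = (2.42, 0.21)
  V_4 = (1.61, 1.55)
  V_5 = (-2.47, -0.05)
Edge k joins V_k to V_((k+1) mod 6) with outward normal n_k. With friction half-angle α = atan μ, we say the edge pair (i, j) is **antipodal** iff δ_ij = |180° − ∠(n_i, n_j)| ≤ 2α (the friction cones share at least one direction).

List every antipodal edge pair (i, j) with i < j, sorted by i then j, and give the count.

α = atan 0.75 = 36.87°;  2α = 73.74°
n_0 = (+0.0338, -0.9994)
n_1 = (+0.6916, -0.7223)
n_2 = (+0.9998, -0.0222)
n_3 = (+0.8558, +0.5173)
n_4 = (-0.3651, +0.9310)
n_5 = (-0.7157, -0.6984)
  (0,1): δ = 138.18°  ·
  (0,2): δ = 93.21°  ·
  (0,3): δ = 60.78°  ✓
  (0,4): δ = 19.48°  ✓
  (0,5): δ = 132.37°  ·
  (1,2): δ = 135.03°  ·
  (1,3): δ = 102.60°  ·
  (1,4): δ = 22.34°  ✓
  (1,5): δ = 90.55°  ·
  (2,3): δ = 147.57°  ·
  (2,4): δ = 67.31°  ✓
  (2,5): δ = 45.57°  ✓
  (3,4): δ = 99.74°  ·
  (3,5): δ = 13.15°  ✓
  (4,5): δ = 67.11°  ✓
antipodal pairs: 7

count = 7; pairs: (0,3), (0,4), (1,4), (2,4), (2,5), (3,5), (4,5)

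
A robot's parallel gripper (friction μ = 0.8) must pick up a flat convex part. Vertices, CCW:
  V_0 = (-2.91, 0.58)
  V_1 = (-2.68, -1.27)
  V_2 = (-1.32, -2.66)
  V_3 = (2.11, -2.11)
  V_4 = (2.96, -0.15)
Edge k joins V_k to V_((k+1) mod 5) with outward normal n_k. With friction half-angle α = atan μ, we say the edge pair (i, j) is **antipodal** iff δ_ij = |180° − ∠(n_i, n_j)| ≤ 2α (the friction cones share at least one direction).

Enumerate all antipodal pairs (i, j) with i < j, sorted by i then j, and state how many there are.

α = atan 0.8 = 38.66°;  2α = 77.32°
n_0 = (-0.9924, -0.1234)
n_1 = (-0.7148, -0.6994)
n_2 = (+0.1583, -0.9874)
n_3 = (+0.9174, -0.3979)
n_4 = (+0.1234, +0.9924)
  (0,1): δ = 142.71°  ·
  (0,2): δ = 87.98°  ·
  (0,3): δ = 30.53°  ✓
  (0,4): δ = 75.82°  ✓
  (1,2): δ = 125.27°  ·
  (1,3): δ = 67.82°  ✓
  (1,4): δ = 38.54°  ✓
  (2,3): δ = 122.55°  ·
  (2,4): δ = 16.20°  ✓
  (3,4): δ = 73.64°  ✓
antipodal pairs: 6

count = 6; pairs: (0,3), (0,4), (1,3), (1,4), (2,4), (3,4)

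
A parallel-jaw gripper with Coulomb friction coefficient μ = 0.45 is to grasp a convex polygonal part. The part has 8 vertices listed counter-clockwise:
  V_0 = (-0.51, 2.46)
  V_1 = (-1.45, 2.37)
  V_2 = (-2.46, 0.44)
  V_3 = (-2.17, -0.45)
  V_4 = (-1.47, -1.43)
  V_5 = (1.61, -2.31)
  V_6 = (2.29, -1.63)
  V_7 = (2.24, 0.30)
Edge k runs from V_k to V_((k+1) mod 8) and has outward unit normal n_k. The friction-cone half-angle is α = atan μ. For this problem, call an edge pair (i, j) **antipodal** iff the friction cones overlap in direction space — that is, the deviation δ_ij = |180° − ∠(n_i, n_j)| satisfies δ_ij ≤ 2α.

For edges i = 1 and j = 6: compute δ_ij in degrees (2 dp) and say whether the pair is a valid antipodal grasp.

δ = 29.11°, valid

α = atan 0.45 = 24.23°;  2α = 48.46°
edge 1: e_1 = (-1.01, -1.93);  n_1 = (-0.8860, +0.4637)
edge 6: e_6 = (-0.05, +1.93);  n_6 = (+0.9997, +0.0259)
∠(n_1, n_6) = 150.89°
δ = |180° − 150.89°| = 29.11°
29.11° ≤ 2α = 48.46°  →  valid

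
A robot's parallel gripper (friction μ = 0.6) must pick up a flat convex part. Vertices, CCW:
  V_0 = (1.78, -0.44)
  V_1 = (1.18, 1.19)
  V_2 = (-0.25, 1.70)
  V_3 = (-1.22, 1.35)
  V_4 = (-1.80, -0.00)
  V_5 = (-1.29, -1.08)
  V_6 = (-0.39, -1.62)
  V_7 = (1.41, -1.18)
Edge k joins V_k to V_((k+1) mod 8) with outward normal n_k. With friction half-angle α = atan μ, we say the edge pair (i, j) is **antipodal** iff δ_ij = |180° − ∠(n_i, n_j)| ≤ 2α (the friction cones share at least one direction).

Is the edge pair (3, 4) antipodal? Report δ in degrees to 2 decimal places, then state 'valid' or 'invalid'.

δ = 131.47°, invalid

α = atan 0.6 = 30.96°;  2α = 61.93°
edge 3: e_3 = (-0.58, -1.35);  n_3 = (-0.9188, +0.3947)
edge 4: e_4 = (+0.51, -1.08);  n_4 = (-0.9042, -0.4270)
∠(n_3, n_4) = 48.53°
δ = |180° − 48.53°| = 131.47°
131.47° > 2α = 61.93°  →  invalid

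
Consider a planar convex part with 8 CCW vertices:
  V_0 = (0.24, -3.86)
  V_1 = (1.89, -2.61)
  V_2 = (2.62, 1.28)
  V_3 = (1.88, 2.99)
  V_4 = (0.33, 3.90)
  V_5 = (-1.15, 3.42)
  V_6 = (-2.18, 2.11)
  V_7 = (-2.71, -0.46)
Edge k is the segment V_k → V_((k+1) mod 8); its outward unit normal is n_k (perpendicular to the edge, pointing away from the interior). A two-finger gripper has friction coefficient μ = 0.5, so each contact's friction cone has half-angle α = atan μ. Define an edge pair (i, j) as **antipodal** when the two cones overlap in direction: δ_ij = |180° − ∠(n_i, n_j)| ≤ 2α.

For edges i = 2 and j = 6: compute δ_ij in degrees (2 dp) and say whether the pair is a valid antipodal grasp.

δ = 35.05°, valid

α = atan 0.5 = 26.57°;  2α = 53.13°
edge 2: e_2 = (-0.74, +1.71);  n_2 = (+0.9178, +0.3972)
edge 6: e_6 = (-0.53, -2.57);  n_6 = (-0.9794, +0.2020)
∠(n_2, n_6) = 144.95°
δ = |180° − 144.95°| = 35.05°
35.05° ≤ 2α = 53.13°  →  valid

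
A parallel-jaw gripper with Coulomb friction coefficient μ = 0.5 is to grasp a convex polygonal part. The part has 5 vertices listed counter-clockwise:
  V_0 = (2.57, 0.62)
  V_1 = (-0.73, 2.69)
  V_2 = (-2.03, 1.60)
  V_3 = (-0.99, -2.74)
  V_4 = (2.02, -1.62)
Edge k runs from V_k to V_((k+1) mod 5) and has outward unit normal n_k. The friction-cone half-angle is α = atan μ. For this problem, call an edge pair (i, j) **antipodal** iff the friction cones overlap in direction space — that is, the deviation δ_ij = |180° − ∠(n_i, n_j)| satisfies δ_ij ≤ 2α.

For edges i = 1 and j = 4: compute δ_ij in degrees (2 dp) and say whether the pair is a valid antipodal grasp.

α = atan 0.5 = 26.57°;  2α = 53.13°
edge 1: e_1 = (-1.30, -1.09);  n_1 = (-0.6425, +0.7663)
edge 4: e_4 = (+0.55, +2.24);  n_4 = (+0.9712, -0.2385)
∠(n_1, n_4) = 143.77°
δ = |180° − 143.77°| = 36.23°
36.23° ≤ 2α = 53.13°  →  valid

δ = 36.23°, valid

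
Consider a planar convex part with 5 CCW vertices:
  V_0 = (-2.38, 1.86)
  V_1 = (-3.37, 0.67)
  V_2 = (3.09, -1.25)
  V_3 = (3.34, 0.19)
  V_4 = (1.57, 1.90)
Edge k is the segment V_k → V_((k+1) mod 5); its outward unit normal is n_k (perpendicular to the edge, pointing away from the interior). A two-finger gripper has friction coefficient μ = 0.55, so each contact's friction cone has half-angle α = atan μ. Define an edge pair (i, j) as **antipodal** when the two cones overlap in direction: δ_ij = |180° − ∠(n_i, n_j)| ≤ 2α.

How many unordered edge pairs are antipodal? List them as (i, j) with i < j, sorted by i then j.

α = atan 0.55 = 28.81°;  2α = 57.62°
n_0 = (-0.7688, +0.6395)
n_1 = (-0.2849, -0.9586)
n_2 = (+0.9853, -0.1711)
n_3 = (+0.6948, +0.7192)
n_4 = (-0.0101, +0.9999)
  (0,1): δ = 66.79°  ·
  (0,2): δ = 29.91°  ✓
  (0,3): δ = 85.75°  ·
  (0,4): δ = 130.34°  ·
  (1,2): δ = 83.30°  ·
  (1,3): δ = 27.46°  ✓
  (1,4): δ = 17.13°  ✓
  (2,3): δ = 124.16°  ·
  (2,4): δ = 79.57°  ·
  (3,4): δ = 135.41°  ·
antipodal pairs: 3

count = 3; pairs: (0,2), (1,3), (1,4)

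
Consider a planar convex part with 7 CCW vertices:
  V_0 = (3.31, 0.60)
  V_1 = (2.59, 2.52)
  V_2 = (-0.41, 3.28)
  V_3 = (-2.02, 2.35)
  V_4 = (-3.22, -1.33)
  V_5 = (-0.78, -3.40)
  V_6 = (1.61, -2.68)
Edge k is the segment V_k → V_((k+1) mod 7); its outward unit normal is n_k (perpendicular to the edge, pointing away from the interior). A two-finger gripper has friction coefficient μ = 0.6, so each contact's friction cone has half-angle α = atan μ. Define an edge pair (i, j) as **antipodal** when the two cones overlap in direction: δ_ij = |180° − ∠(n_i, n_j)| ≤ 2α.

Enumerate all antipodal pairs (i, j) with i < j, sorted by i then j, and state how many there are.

count = 8; pairs: (0,3), (0,4), (1,4), (1,5), (2,5), (2,6), (3,5), (3,6)

α = atan 0.6 = 30.96°;  2α = 61.93°
n_0 = (+0.9363, +0.3511)
n_1 = (+0.2456, +0.9694)
n_2 = (-0.5002, +0.8659)
n_3 = (-0.9507, +0.3100)
n_4 = (-0.6469, -0.7626)
n_5 = (+0.2885, -0.9575)
n_6 = (+0.8878, -0.4602)
  (0,1): δ = 124.77°  ·
  (0,2): δ = 80.54°  ·
  (0,3): δ = 38.62°  ✓
  (0,4): δ = 29.13°  ✓
  (0,5): δ = 86.21°  ·
  (0,6): δ = 132.05°  ·
  (1,2): δ = 135.77°  ·
  (1,3): δ = 93.84°  ·
  (1,4): δ = 26.09°  ✓
  (1,5): δ = 30.98°  ✓
  (1,6): δ = 76.82°  ·
  (2,3): δ = 138.07°  ·
  (2,4): δ = 70.32°  ·
  (2,5): δ = 13.25°  ✓
  (2,6): δ = 32.59°  ✓
  (3,4): δ = 112.25°  ·
  (3,5): δ = 55.17°  ✓
  (3,6): δ = 9.34°  ✓
  (4,5): δ = 122.92°  ·
  (4,6): δ = 77.09°  ·
  (5,6): δ = 134.16°  ·
antipodal pairs: 8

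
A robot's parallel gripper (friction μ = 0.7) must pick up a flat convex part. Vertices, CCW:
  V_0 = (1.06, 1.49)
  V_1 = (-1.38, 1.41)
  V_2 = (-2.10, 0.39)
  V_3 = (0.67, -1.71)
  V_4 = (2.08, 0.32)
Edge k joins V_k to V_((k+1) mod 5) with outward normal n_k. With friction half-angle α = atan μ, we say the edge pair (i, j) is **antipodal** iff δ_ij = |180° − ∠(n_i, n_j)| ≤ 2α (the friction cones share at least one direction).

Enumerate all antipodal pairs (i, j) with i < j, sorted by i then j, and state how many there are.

α = atan 0.7 = 34.99°;  2α = 69.98°
n_0 = (-0.0328, +0.9995)
n_1 = (-0.8170, +0.5767)
n_2 = (-0.6041, -0.7969)
n_3 = (+0.8213, -0.5705)
n_4 = (+0.7538, +0.6571)
  (0,1): δ = 127.10°  ·
  (0,2): δ = 39.04°  ✓
  (0,3): δ = 53.34°  ✓
  (0,4): δ = 129.20°  ·
  (1,2): δ = 91.95°  ·
  (1,3): δ = 0.43°  ✓
  (1,4): δ = 76.30°  ·
  (2,3): δ = 87.62°  ·
  (2,4): δ = 11.75°  ✓
  (3,4): δ = 104.14°  ·
antipodal pairs: 4

count = 4; pairs: (0,2), (0,3), (1,3), (2,4)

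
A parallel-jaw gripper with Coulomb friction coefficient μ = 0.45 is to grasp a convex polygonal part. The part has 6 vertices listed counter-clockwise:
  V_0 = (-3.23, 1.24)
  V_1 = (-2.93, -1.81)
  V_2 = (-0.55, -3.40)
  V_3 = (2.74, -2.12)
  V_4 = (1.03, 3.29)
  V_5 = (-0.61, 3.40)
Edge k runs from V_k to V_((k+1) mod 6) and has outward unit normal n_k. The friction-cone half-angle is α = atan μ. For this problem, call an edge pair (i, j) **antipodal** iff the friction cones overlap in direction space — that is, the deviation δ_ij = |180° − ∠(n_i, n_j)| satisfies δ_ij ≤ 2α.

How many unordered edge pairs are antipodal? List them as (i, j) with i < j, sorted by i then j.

count = 5; pairs: (0,3), (1,3), (1,4), (2,4), (2,5)

α = atan 0.45 = 24.23°;  2α = 48.46°
n_0 = (-0.9952, -0.0979)
n_1 = (-0.5555, -0.8315)
n_2 = (+0.3626, -0.9320)
n_3 = (+0.9535, +0.3014)
n_4 = (+0.0669, +0.9978)
n_5 = (-0.6361, +0.7716)
  (0,1): δ = 129.36°  ·
  (0,2): δ = 74.36°  ·
  (0,3): δ = 11.92°  ✓
  (0,4): δ = 80.55°  ·
  (0,5): δ = 123.89°  ·
  (1,2): δ = 125.00°  ·
  (1,3): δ = 38.71°  ✓
  (1,4): δ = 29.91°  ✓
  (1,5): δ = 73.25°  ·
  (2,3): δ = 93.72°  ·
  (2,4): δ = 25.10°  ✓
  (2,5): δ = 18.24°  ✓
  (3,4): δ = 111.38°  ·
  (3,5): δ = 68.04°  ·
  (4,5): δ = 136.66°  ·
antipodal pairs: 5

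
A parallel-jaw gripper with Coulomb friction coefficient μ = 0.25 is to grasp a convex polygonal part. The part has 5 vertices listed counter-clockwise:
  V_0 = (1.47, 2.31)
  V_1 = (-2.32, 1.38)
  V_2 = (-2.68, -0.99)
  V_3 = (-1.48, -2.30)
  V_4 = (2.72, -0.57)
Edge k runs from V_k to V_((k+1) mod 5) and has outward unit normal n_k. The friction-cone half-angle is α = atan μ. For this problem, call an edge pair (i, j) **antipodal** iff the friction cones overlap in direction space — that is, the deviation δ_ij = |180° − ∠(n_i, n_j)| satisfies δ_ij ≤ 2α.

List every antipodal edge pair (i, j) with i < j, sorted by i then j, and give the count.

count = 2; pairs: (0,3), (2,4)

α = atan 0.25 = 14.04°;  2α = 28.07°
n_0 = (-0.2383, +0.9712)
n_1 = (-0.9887, +0.1502)
n_2 = (-0.7374, -0.6755)
n_3 = (+0.3809, -0.9246)
n_4 = (+0.9173, +0.3981)
  (0,1): δ = 112.42°  ·
  (0,2): δ = 61.30°  ·
  (0,3): δ = 8.60°  ✓
  (0,4): δ = 99.68°  ·
  (1,2): δ = 128.87°  ·
  (1,3): δ = 58.98°  ·
  (1,4): δ = 32.10°  ·
  (2,3): δ = 110.10°  ·
  (2,4): δ = 19.03°  ✓
  (3,4): δ = 88.92°  ·
antipodal pairs: 2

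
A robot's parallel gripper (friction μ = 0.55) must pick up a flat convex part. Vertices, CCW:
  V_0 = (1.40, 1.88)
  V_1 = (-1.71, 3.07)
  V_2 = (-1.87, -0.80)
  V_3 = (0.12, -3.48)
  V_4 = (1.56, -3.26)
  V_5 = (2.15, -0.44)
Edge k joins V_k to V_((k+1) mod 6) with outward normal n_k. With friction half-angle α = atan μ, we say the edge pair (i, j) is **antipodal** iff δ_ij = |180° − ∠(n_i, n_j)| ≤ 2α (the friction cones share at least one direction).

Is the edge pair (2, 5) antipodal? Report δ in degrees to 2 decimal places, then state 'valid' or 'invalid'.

δ = 18.68°, valid

α = atan 0.55 = 28.81°;  2α = 57.62°
edge 2: e_2 = (+1.99, -2.68);  n_2 = (-0.8029, -0.5962)
edge 5: e_5 = (-0.75, +2.32);  n_5 = (+0.9515, +0.3076)
∠(n_2, n_5) = 161.32°
δ = |180° − 161.32°| = 18.68°
18.68° ≤ 2α = 57.62°  →  valid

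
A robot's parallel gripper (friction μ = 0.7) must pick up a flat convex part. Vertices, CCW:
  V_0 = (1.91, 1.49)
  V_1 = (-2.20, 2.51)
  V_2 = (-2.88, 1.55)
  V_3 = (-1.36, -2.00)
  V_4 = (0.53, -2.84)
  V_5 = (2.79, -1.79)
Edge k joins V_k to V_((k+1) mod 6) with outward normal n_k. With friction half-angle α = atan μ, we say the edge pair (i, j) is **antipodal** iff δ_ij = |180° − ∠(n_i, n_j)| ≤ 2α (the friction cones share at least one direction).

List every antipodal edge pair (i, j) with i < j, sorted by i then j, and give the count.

α = atan 0.7 = 34.99°;  2α = 69.98°
n_0 = (+0.2409, +0.9706)
n_1 = (-0.8160, +0.5780)
n_2 = (-0.9193, -0.3936)
n_3 = (-0.4061, -0.9138)
n_4 = (+0.4213, -0.9069)
n_5 = (+0.9658, +0.2591)
  (0,1): δ = 111.37°  ·
  (0,2): δ = 52.88°  ✓
  (0,3): δ = 10.02°  ✓
  (0,4): δ = 38.86°  ✓
  (0,5): δ = 118.96°  ·
  (1,2): δ = 121.51°  ·
  (1,3): δ = 78.65°  ·
  (1,4): δ = 29.77°  ✓
  (1,5): δ = 50.33°  ✓
  (2,3): δ = 137.14°  ·
  (2,4): δ = 88.26°  ·
  (2,5): δ = 8.16°  ✓
  (3,4): δ = 131.12°  ·
  (3,5): δ = 51.02°  ✓
  (4,5): δ = 99.90°  ·
antipodal pairs: 7

count = 7; pairs: (0,2), (0,3), (0,4), (1,4), (1,5), (2,5), (3,5)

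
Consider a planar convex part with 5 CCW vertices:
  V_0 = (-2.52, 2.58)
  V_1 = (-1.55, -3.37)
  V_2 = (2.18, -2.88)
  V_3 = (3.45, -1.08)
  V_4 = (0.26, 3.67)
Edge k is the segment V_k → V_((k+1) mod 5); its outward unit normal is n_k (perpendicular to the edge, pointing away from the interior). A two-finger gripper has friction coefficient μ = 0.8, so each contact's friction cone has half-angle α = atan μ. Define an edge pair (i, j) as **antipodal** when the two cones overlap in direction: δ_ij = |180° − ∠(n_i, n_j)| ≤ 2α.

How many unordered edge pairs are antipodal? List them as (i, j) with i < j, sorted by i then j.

count = 5; pairs: (0,2), (0,3), (1,3), (1,4), (2,4)

α = atan 0.8 = 38.66°;  2α = 77.32°
n_0 = (-0.9870, -0.1609)
n_1 = (+0.1302, -0.9915)
n_2 = (+0.8171, -0.5765)
n_3 = (+0.8302, +0.5575)
n_4 = (-0.3650, +0.9310)
  (0,1): δ = 91.78°  ·
  (0,2): δ = 44.46°  ✓
  (0,3): δ = 24.63°  ✓
  (0,4): δ = 102.15°  ·
  (1,2): δ = 132.69°  ·
  (1,3): δ = 63.60°  ✓
  (1,4): δ = 13.93°  ✓
  (2,3): δ = 110.91°  ·
  (2,4): δ = 33.39°  ✓
  (3,4): δ = 102.48°  ·
antipodal pairs: 5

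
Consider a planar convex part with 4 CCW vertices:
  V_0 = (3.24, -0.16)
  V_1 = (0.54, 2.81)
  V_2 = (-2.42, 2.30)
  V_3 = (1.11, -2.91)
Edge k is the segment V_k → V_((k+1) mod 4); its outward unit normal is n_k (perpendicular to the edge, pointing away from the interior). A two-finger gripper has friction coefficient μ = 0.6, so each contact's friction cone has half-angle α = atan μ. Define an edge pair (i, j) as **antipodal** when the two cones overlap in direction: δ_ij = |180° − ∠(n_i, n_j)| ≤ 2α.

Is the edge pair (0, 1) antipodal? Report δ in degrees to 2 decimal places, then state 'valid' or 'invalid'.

δ = 122.50°, invalid

α = atan 0.6 = 30.96°;  2α = 61.93°
edge 0: e_0 = (-2.70, +2.97);  n_0 = (+0.7399, +0.6727)
edge 1: e_1 = (-2.96, -0.51);  n_1 = (-0.1698, +0.9855)
∠(n_0, n_1) = 57.50°
δ = |180° − 57.50°| = 122.50°
122.50° > 2α = 61.93°  →  invalid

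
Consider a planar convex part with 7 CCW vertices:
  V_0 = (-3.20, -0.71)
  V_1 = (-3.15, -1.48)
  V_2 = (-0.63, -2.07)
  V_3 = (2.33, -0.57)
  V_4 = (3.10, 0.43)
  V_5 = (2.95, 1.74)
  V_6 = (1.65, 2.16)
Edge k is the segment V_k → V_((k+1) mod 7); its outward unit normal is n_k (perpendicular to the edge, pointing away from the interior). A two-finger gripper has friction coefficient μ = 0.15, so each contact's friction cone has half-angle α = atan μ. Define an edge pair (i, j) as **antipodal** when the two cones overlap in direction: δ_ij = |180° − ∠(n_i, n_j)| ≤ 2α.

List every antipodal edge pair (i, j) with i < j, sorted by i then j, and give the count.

α = atan 0.15 = 8.53°;  2α = 17.06°
n_0 = (-0.9979, -0.0648)
n_1 = (-0.2280, -0.9737)
n_2 = (+0.4520, -0.8920)
n_3 = (+0.7923, -0.6101)
n_4 = (+0.9935, +0.1138)
n_5 = (+0.3074, +0.9516)
n_6 = (-0.5093, +0.8606)
  (0,1): δ = 106.89°  ·
  (0,2): δ = 66.84°  ·
  (0,3): δ = 41.31°  ·
  (0,4): δ = 2.82°  ✓
  (0,5): δ = 68.38°  ·
  (0,6): δ = 116.90°  ·
  (1,2): δ = 139.95°  ·
  (1,3): δ = 114.42°  ·
  (1,4): δ = 70.29°  ·
  (1,5): δ = 4.73°  ✓
  (1,6): δ = 43.79°  ·
  (2,3): δ = 154.47°  ·
  (2,4): δ = 110.34°  ·
  (2,5): δ = 44.78°  ·
  (2,6): δ = 3.74°  ✓
  (3,4): δ = 135.87°  ·
  (3,5): δ = 70.31°  ·
  (3,6): δ = 21.79°  ·
  (4,5): δ = 114.44°  ·
  (4,6): δ = 65.92°  ·
  (5,6): δ = 131.48°  ·
antipodal pairs: 3

count = 3; pairs: (0,4), (1,5), (2,6)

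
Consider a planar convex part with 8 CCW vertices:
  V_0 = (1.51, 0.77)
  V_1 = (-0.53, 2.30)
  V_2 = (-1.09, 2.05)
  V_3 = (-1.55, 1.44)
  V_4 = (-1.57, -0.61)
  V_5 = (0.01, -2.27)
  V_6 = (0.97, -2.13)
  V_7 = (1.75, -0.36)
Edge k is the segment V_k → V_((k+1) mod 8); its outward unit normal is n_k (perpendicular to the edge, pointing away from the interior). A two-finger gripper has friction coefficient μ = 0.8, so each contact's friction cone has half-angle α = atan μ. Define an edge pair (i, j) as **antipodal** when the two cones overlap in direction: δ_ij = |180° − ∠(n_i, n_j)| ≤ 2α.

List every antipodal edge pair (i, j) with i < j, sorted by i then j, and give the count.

α = atan 0.8 = 38.66°;  2α = 77.32°
n_0 = (+0.6000, +0.8000)
n_1 = (-0.4077, +0.9131)
n_2 = (-0.7984, +0.6021)
n_3 = (-1.0000, +0.0098)
n_4 = (-0.7243, -0.6894)
n_5 = (+0.1443, -0.9895)
n_6 = (+0.9151, -0.4033)
n_7 = (+0.9782, +0.2078)
  (0,1): δ = 119.07°  ·
  (0,2): δ = 90.15°  ·
  (0,3): δ = 53.69°  ✓
  (0,4): δ = 9.54°  ✓
  (0,5): δ = 45.17°  ✓
  (0,6): δ = 103.09°  ·
  (0,7): δ = 138.86°  ·
  (1,2): δ = 151.08°  ·
  (1,3): δ = 114.62°  ·
  (1,4): δ = 70.47°  ✓
  (1,5): δ = 15.76°  ✓
  (1,6): δ = 42.16°  ✓
  (1,7): δ = 77.93°  ·
  (2,3): δ = 143.54°  ·
  (2,4): δ = 99.39°  ·
  (2,5): δ = 44.68°  ✓
  (2,6): δ = 13.24°  ✓
  (2,7): δ = 49.01°  ✓
  (3,4): δ = 135.86°  ·
  (3,5): δ = 81.14°  ·
  (3,6): δ = 23.22°  ✓
  (3,7): δ = 12.55°  ✓
  (4,5): δ = 125.29°  ·
  (4,6): δ = 67.37°  ✓
  (4,7): δ = 31.59°  ✓
  (5,6): δ = 122.08°  ·
  (5,7): δ = 86.31°  ·
  (6,7): δ = 144.23°  ·
antipodal pairs: 13

count = 13; pairs: (0,3), (0,4), (0,5), (1,4), (1,5), (1,6), (2,5), (2,6), (2,7), (3,6), (3,7), (4,6), (4,7)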